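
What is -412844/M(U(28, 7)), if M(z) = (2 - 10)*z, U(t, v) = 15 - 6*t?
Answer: -103211/306 ≈ -337.29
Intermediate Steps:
M(z) = -8*z
-412844/M(U(28, 7)) = -412844*(-1/(8*(15 - 6*28))) = -412844*(-1/(8*(15 - 168))) = -412844/((-8*(-153))) = -412844/1224 = -412844*1/1224 = -103211/306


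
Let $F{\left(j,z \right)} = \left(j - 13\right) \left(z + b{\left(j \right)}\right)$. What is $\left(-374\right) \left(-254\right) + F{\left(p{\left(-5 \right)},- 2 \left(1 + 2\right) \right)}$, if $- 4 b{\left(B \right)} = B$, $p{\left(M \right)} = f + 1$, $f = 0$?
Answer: $95071$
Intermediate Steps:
$p{\left(M \right)} = 1$ ($p{\left(M \right)} = 0 + 1 = 1$)
$b{\left(B \right)} = - \frac{B}{4}$
$F{\left(j,z \right)} = \left(-13 + j\right) \left(z - \frac{j}{4}\right)$ ($F{\left(j,z \right)} = \left(j - 13\right) \left(z - \frac{j}{4}\right) = \left(-13 + j\right) \left(z - \frac{j}{4}\right)$)
$\left(-374\right) \left(-254\right) + F{\left(p{\left(-5 \right)},- 2 \left(1 + 2\right) \right)} = \left(-374\right) \left(-254\right) + \left(- 13 \left(- 2 \left(1 + 2\right)\right) - \frac{1^{2}}{4} + \frac{13}{4} \cdot 1 + 1 \left(- 2 \left(1 + 2\right)\right)\right) = 94996 + \left(- 13 \left(\left(-2\right) 3\right) - \frac{1}{4} + \frac{13}{4} + 1 \left(\left(-2\right) 3\right)\right) = 94996 + \left(\left(-13\right) \left(-6\right) - \frac{1}{4} + \frac{13}{4} + 1 \left(-6\right)\right) = 94996 + \left(78 - \frac{1}{4} + \frac{13}{4} - 6\right) = 94996 + 75 = 95071$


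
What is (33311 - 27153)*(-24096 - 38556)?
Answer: -385811016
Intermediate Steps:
(33311 - 27153)*(-24096 - 38556) = 6158*(-62652) = -385811016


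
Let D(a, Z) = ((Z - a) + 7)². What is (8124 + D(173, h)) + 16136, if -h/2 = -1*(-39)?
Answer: 83796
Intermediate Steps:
h = -78 (h = -(-2)*(-39) = -2*39 = -78)
D(a, Z) = (7 + Z - a)²
(8124 + D(173, h)) + 16136 = (8124 + (7 - 78 - 1*173)²) + 16136 = (8124 + (7 - 78 - 173)²) + 16136 = (8124 + (-244)²) + 16136 = (8124 + 59536) + 16136 = 67660 + 16136 = 83796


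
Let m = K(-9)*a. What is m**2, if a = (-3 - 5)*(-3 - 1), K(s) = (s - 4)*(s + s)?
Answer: 56070144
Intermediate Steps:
K(s) = 2*s*(-4 + s) (K(s) = (-4 + s)*(2*s) = 2*s*(-4 + s))
a = 32 (a = -8*(-4) = 32)
m = 7488 (m = (2*(-9)*(-4 - 9))*32 = (2*(-9)*(-13))*32 = 234*32 = 7488)
m**2 = 7488**2 = 56070144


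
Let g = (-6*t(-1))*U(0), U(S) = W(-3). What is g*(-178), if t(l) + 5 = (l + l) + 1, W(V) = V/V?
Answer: -6408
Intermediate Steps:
W(V) = 1
U(S) = 1
t(l) = -4 + 2*l (t(l) = -5 + ((l + l) + 1) = -5 + (2*l + 1) = -5 + (1 + 2*l) = -4 + 2*l)
g = 36 (g = -6*(-4 + 2*(-1))*1 = -6*(-4 - 2)*1 = -6*(-6)*1 = 36*1 = 36)
g*(-178) = 36*(-178) = -6408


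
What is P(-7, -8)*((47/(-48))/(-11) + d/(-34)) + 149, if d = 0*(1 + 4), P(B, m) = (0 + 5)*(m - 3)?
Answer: 6917/48 ≈ 144.10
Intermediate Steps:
P(B, m) = -15 + 5*m (P(B, m) = 5*(-3 + m) = -15 + 5*m)
d = 0 (d = 0*5 = 0)
P(-7, -8)*((47/(-48))/(-11) + d/(-34)) + 149 = (-15 + 5*(-8))*((47/(-48))/(-11) + 0/(-34)) + 149 = (-15 - 40)*((47*(-1/48))*(-1/11) + 0*(-1/34)) + 149 = -55*(-47/48*(-1/11) + 0) + 149 = -55*(47/528 + 0) + 149 = -55*47/528 + 149 = -235/48 + 149 = 6917/48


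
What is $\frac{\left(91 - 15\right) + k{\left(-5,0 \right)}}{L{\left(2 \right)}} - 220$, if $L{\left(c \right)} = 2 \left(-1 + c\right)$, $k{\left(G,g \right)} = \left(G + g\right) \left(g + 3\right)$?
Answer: $- \frac{379}{2} \approx -189.5$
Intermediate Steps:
$k{\left(G,g \right)} = \left(3 + g\right) \left(G + g\right)$ ($k{\left(G,g \right)} = \left(G + g\right) \left(3 + g\right) = \left(3 + g\right) \left(G + g\right)$)
$L{\left(c \right)} = -2 + 2 c$
$\frac{\left(91 - 15\right) + k{\left(-5,0 \right)}}{L{\left(2 \right)}} - 220 = \frac{\left(91 - 15\right) + \left(0^{2} + 3 \left(-5\right) + 3 \cdot 0 - 0\right)}{-2 + 2 \cdot 2} - 220 = \frac{76 + \left(0 - 15 + 0 + 0\right)}{-2 + 4} - 220 = \frac{76 - 15}{2} - 220 = 61 \cdot \frac{1}{2} - 220 = \frac{61}{2} - 220 = - \frac{379}{2}$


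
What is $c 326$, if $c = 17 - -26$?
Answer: $14018$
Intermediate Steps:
$c = 43$ ($c = 17 + 26 = 43$)
$c 326 = 43 \cdot 326 = 14018$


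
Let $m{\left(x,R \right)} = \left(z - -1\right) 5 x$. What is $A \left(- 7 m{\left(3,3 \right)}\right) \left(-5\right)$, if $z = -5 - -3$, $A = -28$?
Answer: $14700$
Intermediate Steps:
$z = -2$ ($z = -5 + 3 = -2$)
$m{\left(x,R \right)} = - 5 x$ ($m{\left(x,R \right)} = \left(-2 - -1\right) 5 x = \left(-2 + 1\right) 5 x = \left(-1\right) 5 x = - 5 x$)
$A \left(- 7 m{\left(3,3 \right)}\right) \left(-5\right) = - 28 \left(- 7 \left(\left(-5\right) 3\right)\right) \left(-5\right) = - 28 \left(\left(-7\right) \left(-15\right)\right) \left(-5\right) = \left(-28\right) 105 \left(-5\right) = \left(-2940\right) \left(-5\right) = 14700$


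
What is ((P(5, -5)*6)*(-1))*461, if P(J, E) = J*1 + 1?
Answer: -16596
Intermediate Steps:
P(J, E) = 1 + J (P(J, E) = J + 1 = 1 + J)
((P(5, -5)*6)*(-1))*461 = (((1 + 5)*6)*(-1))*461 = ((6*6)*(-1))*461 = (36*(-1))*461 = -36*461 = -16596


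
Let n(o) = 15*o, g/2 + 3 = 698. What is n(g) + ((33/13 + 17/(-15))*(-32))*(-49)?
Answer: 4495382/195 ≈ 23053.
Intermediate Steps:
g = 1390 (g = -6 + 2*698 = -6 + 1396 = 1390)
n(g) + ((33/13 + 17/(-15))*(-32))*(-49) = 15*1390 + ((33/13 + 17/(-15))*(-32))*(-49) = 20850 + ((33*(1/13) + 17*(-1/15))*(-32))*(-49) = 20850 + ((33/13 - 17/15)*(-32))*(-49) = 20850 + ((274/195)*(-32))*(-49) = 20850 - 8768/195*(-49) = 20850 + 429632/195 = 4495382/195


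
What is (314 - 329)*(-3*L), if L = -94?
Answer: -4230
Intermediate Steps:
(314 - 329)*(-3*L) = (314 - 329)*(-3*(-94)) = -15*282 = -4230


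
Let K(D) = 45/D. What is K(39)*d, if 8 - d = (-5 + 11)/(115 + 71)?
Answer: 285/31 ≈ 9.1935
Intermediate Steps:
d = 247/31 (d = 8 - (-5 + 11)/(115 + 71) = 8 - 6/186 = 8 - 1*1/31 = 8 - 1/31 = 247/31 ≈ 7.9677)
K(39)*d = (45/39)*(247/31) = (45*(1/39))*(247/31) = (15/13)*(247/31) = 285/31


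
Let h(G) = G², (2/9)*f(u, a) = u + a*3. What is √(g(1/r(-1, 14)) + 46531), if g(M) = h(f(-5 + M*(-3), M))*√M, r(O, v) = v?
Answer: √(36480304 + 28350*√14)/28 ≈ 216.02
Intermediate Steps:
f(u, a) = 9*u/2 + 27*a/2 (f(u, a) = 9*(u + a*3)/2 = 9*(u + 3*a)/2 = 9*u/2 + 27*a/2)
g(M) = 2025*√M/4 (g(M) = (9*(-5 + M*(-3))/2 + 27*M/2)²*√M = (9*(-5 - 3*M)/2 + 27*M/2)²*√M = ((-45/2 - 27*M/2) + 27*M/2)²*√M = (-45/2)²*√M = 2025*√M/4)
√(g(1/r(-1, 14)) + 46531) = √(2025*√(1/14)/4 + 46531) = √(2025*(√14/14)/4 + 46531) = √(2025*√14/56 + 46531) = √(46531 + 2025*√14/56)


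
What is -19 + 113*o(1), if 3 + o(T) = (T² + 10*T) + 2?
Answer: 1111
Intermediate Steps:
o(T) = -1 + T² + 10*T (o(T) = -3 + ((T² + 10*T) + 2) = -3 + (2 + T² + 10*T) = -1 + T² + 10*T)
-19 + 113*o(1) = -19 + 113*(-1 + 1² + 10*1) = -19 + 113*(-1 + 1 + 10) = -19 + 113*10 = -19 + 1130 = 1111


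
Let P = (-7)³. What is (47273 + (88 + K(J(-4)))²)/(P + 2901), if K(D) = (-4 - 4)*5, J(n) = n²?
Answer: 49577/2558 ≈ 19.381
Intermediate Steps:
P = -343
K(D) = -40 (K(D) = -8*5 = -40)
(47273 + (88 + K(J(-4)))²)/(P + 2901) = (47273 + (88 - 40)²)/(-343 + 2901) = (47273 + 48²)/2558 = (47273 + 2304)*(1/2558) = 49577*(1/2558) = 49577/2558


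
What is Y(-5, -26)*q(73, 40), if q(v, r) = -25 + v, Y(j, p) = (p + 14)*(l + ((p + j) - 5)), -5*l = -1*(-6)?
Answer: 107136/5 ≈ 21427.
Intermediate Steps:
l = -6/5 (l = -(-1)*(-6)/5 = -⅕*6 = -6/5 ≈ -1.2000)
Y(j, p) = (14 + p)*(-31/5 + j + p) (Y(j, p) = (p + 14)*(-6/5 + ((p + j) - 5)) = (14 + p)*(-6/5 + ((j + p) - 5)) = (14 + p)*(-6/5 + (-5 + j + p)) = (14 + p)*(-31/5 + j + p))
Y(-5, -26)*q(73, 40) = (-434/5 + (-26)² + 14*(-5) + (39/5)*(-26) - 5*(-26))*(-25 + 73) = (-434/5 + 676 - 70 - 1014/5 + 130)*48 = (2232/5)*48 = 107136/5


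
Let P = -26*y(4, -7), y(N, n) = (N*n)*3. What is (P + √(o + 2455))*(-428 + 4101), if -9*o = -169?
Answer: 8021832 + 80806*√46/3 ≈ 8.2045e+6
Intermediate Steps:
o = 169/9 (o = -⅑*(-169) = 169/9 ≈ 18.778)
y(N, n) = 3*N*n
P = 2184 (P = -78*4*(-7) = -26*(-84) = 2184)
(P + √(o + 2455))*(-428 + 4101) = (2184 + √(169/9 + 2455))*(-428 + 4101) = (2184 + √(22264/9))*3673 = (2184 + 22*√46/3)*3673 = 8021832 + 80806*√46/3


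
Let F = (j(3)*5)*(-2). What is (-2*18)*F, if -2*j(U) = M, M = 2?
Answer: -360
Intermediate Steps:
j(U) = -1 (j(U) = -½*2 = -1)
F = 10 (F = -1*5*(-2) = -5*(-2) = 10)
(-2*18)*F = -2*18*10 = -36*10 = -360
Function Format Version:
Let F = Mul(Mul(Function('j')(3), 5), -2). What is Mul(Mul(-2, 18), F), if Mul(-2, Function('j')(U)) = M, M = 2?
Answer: -360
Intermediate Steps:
Function('j')(U) = -1 (Function('j')(U) = Mul(Rational(-1, 2), 2) = -1)
F = 10 (F = Mul(Mul(-1, 5), -2) = Mul(-5, -2) = 10)
Mul(Mul(-2, 18), F) = Mul(Mul(-2, 18), 10) = Mul(-36, 10) = -360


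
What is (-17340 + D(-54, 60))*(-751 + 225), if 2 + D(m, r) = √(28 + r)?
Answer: 9121892 - 1052*√22 ≈ 9.1170e+6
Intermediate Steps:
D(m, r) = -2 + √(28 + r)
(-17340 + D(-54, 60))*(-751 + 225) = (-17340 + (-2 + √(28 + 60)))*(-751 + 225) = (-17340 + (-2 + √88))*(-526) = (-17340 + (-2 + 2*√22))*(-526) = (-17342 + 2*√22)*(-526) = 9121892 - 1052*√22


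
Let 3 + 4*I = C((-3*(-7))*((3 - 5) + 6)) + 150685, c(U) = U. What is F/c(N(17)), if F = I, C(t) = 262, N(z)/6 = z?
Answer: 18868/51 ≈ 369.96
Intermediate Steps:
N(z) = 6*z
I = 37736 (I = -3/4 + (262 + 150685)/4 = -3/4 + (1/4)*150947 = -3/4 + 150947/4 = 37736)
F = 37736
F/c(N(17)) = 37736/((6*17)) = 37736/102 = 37736*(1/102) = 18868/51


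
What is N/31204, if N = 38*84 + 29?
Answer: 3221/31204 ≈ 0.10322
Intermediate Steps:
N = 3221 (N = 3192 + 29 = 3221)
N/31204 = 3221/31204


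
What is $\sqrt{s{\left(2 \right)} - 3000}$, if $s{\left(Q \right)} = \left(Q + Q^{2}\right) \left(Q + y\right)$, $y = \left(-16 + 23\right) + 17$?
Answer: $6 i \sqrt{79} \approx 53.329 i$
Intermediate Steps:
$y = 24$ ($y = 7 + 17 = 24$)
$s{\left(Q \right)} = \left(24 + Q\right) \left(Q + Q^{2}\right)$ ($s{\left(Q \right)} = \left(Q + Q^{2}\right) \left(Q + 24\right) = \left(Q + Q^{2}\right) \left(24 + Q\right) = \left(24 + Q\right) \left(Q + Q^{2}\right)$)
$\sqrt{s{\left(2 \right)} - 3000} = \sqrt{2 \left(24 + 2^{2} + 25 \cdot 2\right) - 3000} = \sqrt{2 \left(24 + 4 + 50\right) - 3000} = \sqrt{2 \cdot 78 - 3000} = \sqrt{156 - 3000} = \sqrt{-2844} = 6 i \sqrt{79}$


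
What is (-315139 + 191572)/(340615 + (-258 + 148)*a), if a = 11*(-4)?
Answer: -123567/345455 ≈ -0.35769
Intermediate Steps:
a = -44
(-315139 + 191572)/(340615 + (-258 + 148)*a) = (-315139 + 191572)/(340615 + (-258 + 148)*(-44)) = -123567/(340615 - 110*(-44)) = -123567/(340615 + 4840) = -123567/345455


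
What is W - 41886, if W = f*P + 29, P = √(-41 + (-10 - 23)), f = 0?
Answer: -41857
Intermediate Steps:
P = I*√74 (P = √(-41 - 33) = √(-74) = I*√74 ≈ 8.6023*I)
W = 29 (W = 0*(I*√74) + 29 = 0 + 29 = 29)
W - 41886 = 29 - 41886 = -41857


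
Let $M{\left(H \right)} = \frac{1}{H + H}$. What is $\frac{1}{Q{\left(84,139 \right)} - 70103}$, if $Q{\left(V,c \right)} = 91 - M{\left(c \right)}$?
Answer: $- \frac{278}{19463337} \approx -1.4283 \cdot 10^{-5}$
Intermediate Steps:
$M{\left(H \right)} = \frac{1}{2 H}$
$Q{\left(V,c \right)} = 91 - \frac{1}{2 c}$
$\frac{1}{Q{\left(84,139 \right)} - 70103} = \frac{1}{\left(91 - \frac{1}{2 \cdot 139}\right) - 70103} = \frac{1}{\left(91 - \frac{1}{278}\right) - 70103} = \frac{1}{\frac{25297}{278} - 70103} = \frac{1}{- \frac{19463337}{278}} = - \frac{278}{19463337}$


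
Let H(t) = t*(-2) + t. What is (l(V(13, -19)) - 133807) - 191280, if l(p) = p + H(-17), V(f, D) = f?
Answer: -325057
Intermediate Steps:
H(t) = -t (H(t) = -2*t + t = -t)
l(p) = 17 + p (l(p) = p - 1*(-17) = p + 17 = 17 + p)
(l(V(13, -19)) - 133807) - 191280 = ((17 + 13) - 133807) - 191280 = (30 - 133807) - 191280 = -133777 - 191280 = -325057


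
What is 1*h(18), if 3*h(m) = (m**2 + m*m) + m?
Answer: 222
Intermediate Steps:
h(m) = m/3 + 2*m**2/3 (h(m) = ((m**2 + m*m) + m)/3 = ((m**2 + m**2) + m)/3 = (2*m**2 + m)/3 = (m + 2*m**2)/3 = m/3 + 2*m**2/3)
1*h(18) = 1*((1/3)*18*(1 + 2*18)) = 1*((1/3)*18*(1 + 36)) = 1*((1/3)*18*37) = 1*222 = 222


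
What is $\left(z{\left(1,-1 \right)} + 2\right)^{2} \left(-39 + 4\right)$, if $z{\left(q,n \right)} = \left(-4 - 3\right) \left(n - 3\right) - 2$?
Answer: $-27440$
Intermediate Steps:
$z{\left(q,n \right)} = 19 - 7 n$ ($z{\left(q,n \right)} = - 7 \left(-3 + n\right) - 2 = \left(21 - 7 n\right) - 2 = 19 - 7 n$)
$\left(z{\left(1,-1 \right)} + 2\right)^{2} \left(-39 + 4\right) = \left(\left(19 - -7\right) + 2\right)^{2} \left(-39 + 4\right) = \left(\left(19 + 7\right) + 2\right)^{2} \left(-35\right) = \left(26 + 2\right)^{2} \left(-35\right) = 28^{2} \left(-35\right) = 784 \left(-35\right) = -27440$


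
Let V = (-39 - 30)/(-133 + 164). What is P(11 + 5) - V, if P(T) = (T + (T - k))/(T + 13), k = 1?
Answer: 2962/899 ≈ 3.2948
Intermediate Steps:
P(T) = (-1 + 2*T)/(13 + T) (P(T) = (T + (T - 1*1))/(T + 13) = (T + (T - 1))/(13 + T) = (T + (-1 + T))/(13 + T) = (-1 + 2*T)/(13 + T))
V = -69/31 ≈ -2.2258
P(11 + 5) - V = (-1 + 2*(11 + 5))/(13 + (11 + 5)) - 1*(-69/31) = (-1 + 2*16)/(13 + 16) + 69/31 = (-1 + 32)/29 + 69/31 = (1/29)*31 + 69/31 = 31/29 + 69/31 = 2962/899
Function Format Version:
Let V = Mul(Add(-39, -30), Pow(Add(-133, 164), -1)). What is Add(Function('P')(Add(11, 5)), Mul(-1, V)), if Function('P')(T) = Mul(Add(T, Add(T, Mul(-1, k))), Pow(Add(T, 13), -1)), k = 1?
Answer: Rational(2962, 899) ≈ 3.2948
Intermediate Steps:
Function('P')(T) = Mul(Pow(Add(13, T), -1), Add(-1, Mul(2, T))) (Function('P')(T) = Mul(Add(T, Add(T, Mul(-1, 1))), Pow(Add(T, 13), -1)) = Mul(Add(T, Add(T, -1)), Pow(Add(13, T), -1)) = Mul(Add(T, Add(-1, T)), Pow(Add(13, T), -1)) = Mul(Add(-1, Mul(2, T)), Pow(Add(13, T), -1)) = Mul(Pow(Add(13, T), -1), Add(-1, Mul(2, T))))
V = Rational(-69, 31) (V = Mul(-69, Pow(31, -1)) = Mul(-69, Rational(1, 31)) = Rational(-69, 31) ≈ -2.2258)
Add(Function('P')(Add(11, 5)), Mul(-1, V)) = Add(Mul(Pow(Add(13, Add(11, 5)), -1), Add(-1, Mul(2, Add(11, 5)))), Mul(-1, Rational(-69, 31))) = Add(Mul(Pow(Add(13, 16), -1), Add(-1, Mul(2, 16))), Rational(69, 31)) = Add(Mul(Pow(29, -1), Add(-1, 32)), Rational(69, 31)) = Add(Mul(Rational(1, 29), 31), Rational(69, 31)) = Add(Rational(31, 29), Rational(69, 31)) = Rational(2962, 899)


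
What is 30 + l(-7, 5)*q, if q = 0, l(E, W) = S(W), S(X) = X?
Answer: 30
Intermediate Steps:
l(E, W) = W
30 + l(-7, 5)*q = 30 + 5*0 = 30 + 0 = 30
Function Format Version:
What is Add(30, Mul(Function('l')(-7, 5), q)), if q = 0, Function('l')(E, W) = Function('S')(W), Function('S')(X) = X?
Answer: 30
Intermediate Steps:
Function('l')(E, W) = W
Add(30, Mul(Function('l')(-7, 5), q)) = Add(30, Mul(5, 0)) = Add(30, 0) = 30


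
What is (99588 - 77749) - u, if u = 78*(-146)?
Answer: 33227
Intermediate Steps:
u = -11388
(99588 - 77749) - u = (99588 - 77749) - 1*(-11388) = 21839 + 11388 = 33227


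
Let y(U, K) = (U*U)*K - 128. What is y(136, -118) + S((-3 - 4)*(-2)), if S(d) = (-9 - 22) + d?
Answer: -2182673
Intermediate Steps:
y(U, K) = -128 + K*U² (y(U, K) = U²*K - 128 = K*U² - 128 = -128 + K*U²)
S(d) = -31 + d
y(136, -118) + S((-3 - 4)*(-2)) = (-128 - 118*136²) + (-31 + (-3 - 4)*(-2)) = (-128 - 118*18496) + (-31 - 7*(-2)) = (-128 - 2182528) + (-31 + 14) = -2182656 - 17 = -2182673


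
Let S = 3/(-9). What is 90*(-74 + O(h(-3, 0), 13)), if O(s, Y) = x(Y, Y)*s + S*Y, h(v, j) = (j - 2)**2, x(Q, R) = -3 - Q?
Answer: -12810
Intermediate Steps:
S = -1/3 (S = 3*(-1/9) = -1/3 ≈ -0.33333)
h(v, j) = (-2 + j)**2
O(s, Y) = -Y/3 + s*(-3 - Y) (O(s, Y) = (-3 - Y)*s - Y/3 = s*(-3 - Y) - Y/3 = -Y/3 + s*(-3 - Y))
90*(-74 + O(h(-3, 0), 13)) = 90*(-74 + (-1/3*13 - (-2 + 0)**2*(3 + 13))) = 90*(-74 + (-13/3 - 1*(-2)**2*16)) = 90*(-74 + (-13/3 - 1*4*16)) = 90*(-74 + (-13/3 - 64)) = 90*(-74 - 205/3) = 90*(-427/3) = -12810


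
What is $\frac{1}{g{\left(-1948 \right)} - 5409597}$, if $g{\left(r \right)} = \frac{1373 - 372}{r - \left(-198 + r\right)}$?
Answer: $- \frac{18}{97372655} \approx -1.8486 \cdot 10^{-7}$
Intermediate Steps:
$g{\left(r \right)} = \frac{91}{18}$ ($g{\left(r \right)} = \frac{1001}{198} = 1001 \cdot \frac{1}{198} = \frac{91}{18}$)
$\frac{1}{g{\left(-1948 \right)} - 5409597} = \frac{1}{\frac{91}{18} - 5409597} = \frac{1}{- \frac{97372655}{18}} = - \frac{18}{97372655}$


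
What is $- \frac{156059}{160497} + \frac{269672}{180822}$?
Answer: $\frac{2510441081}{4836898089} \approx 0.51902$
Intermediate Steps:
$- \frac{156059}{160497} + \frac{269672}{180822} = \left(-156059\right) \frac{1}{160497} + 269672 \cdot \frac{1}{180822} = - \frac{156059}{160497} + \frac{134836}{90411} = \frac{2510441081}{4836898089}$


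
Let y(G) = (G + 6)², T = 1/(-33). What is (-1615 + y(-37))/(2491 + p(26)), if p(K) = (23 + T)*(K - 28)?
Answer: -21582/80687 ≈ -0.26748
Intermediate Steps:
T = -1/33 ≈ -0.030303
p(K) = -21224/33 + 758*K/33 (p(K) = (23 - 1/33)*(K - 28) = 758*(-28 + K)/33 = -21224/33 + 758*K/33)
y(G) = (6 + G)²
(-1615 + y(-37))/(2491 + p(26)) = (-1615 + (6 - 37)²)/(2491 + (-21224/33 + (758/33)*26)) = (-1615 + (-31)²)/(2491 + (-21224/33 + 19708/33)) = (-1615 + 961)/(2491 - 1516/33) = -654/80687/33 = -654*33/80687 = -21582/80687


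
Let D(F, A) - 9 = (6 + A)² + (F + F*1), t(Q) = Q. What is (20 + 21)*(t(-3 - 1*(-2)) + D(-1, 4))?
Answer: 4346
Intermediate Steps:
D(F, A) = 9 + (6 + A)² + 2*F (D(F, A) = 9 + ((6 + A)² + (F + F*1)) = 9 + ((6 + A)² + (F + F)) = 9 + ((6 + A)² + 2*F) = 9 + (6 + A)² + 2*F)
(20 + 21)*(t(-3 - 1*(-2)) + D(-1, 4)) = (20 + 21)*((-3 - 1*(-2)) + (9 + (6 + 4)² + 2*(-1))) = 41*((-3 + 2) + (9 + 10² - 2)) = 41*(-1 + (9 + 100 - 2)) = 41*(-1 + 107) = 41*106 = 4346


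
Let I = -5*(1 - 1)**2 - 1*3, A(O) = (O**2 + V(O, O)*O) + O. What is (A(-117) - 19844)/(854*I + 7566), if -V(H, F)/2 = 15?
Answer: -1381/2502 ≈ -0.55196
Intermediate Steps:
V(H, F) = -30 (V(H, F) = -2*15 = -30)
A(O) = O**2 - 29*O (A(O) = (O**2 - 30*O) + O = O**2 - 29*O)
I = -3 (I = -5*0**2 - 3 = -5*0 - 3 = 0 - 3 = -3)
(A(-117) - 19844)/(854*I + 7566) = (-117*(-29 - 117) - 19844)/(854*(-3) + 7566) = (-117*(-146) - 19844)/(-2562 + 7566) = (17082 - 19844)/5004 = -2762*1/5004 = -1381/2502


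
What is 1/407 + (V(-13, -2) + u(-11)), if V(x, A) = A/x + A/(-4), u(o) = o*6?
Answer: -691467/10582 ≈ -65.344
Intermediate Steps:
u(o) = 6*o
V(x, A) = -A/4 + A/x (V(x, A) = A/x + A*(-1/4) = A/x - A/4 = -A/4 + A/x)
1/407 + (V(-13, -2) + u(-11)) = 1/407 + ((-1/4*(-2) - 2/(-13)) + 6*(-11)) = 1/407 + ((1/2 - 2*(-1/13)) - 66) = 1/407 + ((1/2 + 2/13) - 66) = 1/407 + (17/26 - 66) = 1/407 - 1699/26 = -691467/10582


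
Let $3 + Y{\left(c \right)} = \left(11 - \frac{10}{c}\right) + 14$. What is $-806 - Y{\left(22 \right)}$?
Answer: $- \frac{9103}{11} \approx -827.54$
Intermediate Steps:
$Y{\left(c \right)} = 22 - \frac{10}{c}$ ($Y{\left(c \right)} = -3 + \left(\left(11 - \frac{10}{c}\right) + 14\right) = -3 + \left(25 - \frac{10}{c}\right) = 22 - \frac{10}{c}$)
$-806 - Y{\left(22 \right)} = -806 - \left(22 - \frac{10}{22}\right) = -806 - \left(22 - \frac{5}{11}\right) = -806 - \frac{237}{11} = - \frac{9103}{11}$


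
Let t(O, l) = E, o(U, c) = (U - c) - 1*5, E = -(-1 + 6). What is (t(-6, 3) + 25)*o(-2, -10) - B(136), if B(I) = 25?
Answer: 35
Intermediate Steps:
E = -5 (E = -1*5 = -5)
o(U, c) = -5 + U - c (o(U, c) = (U - c) - 5 = -5 + U - c)
t(O, l) = -5
(t(-6, 3) + 25)*o(-2, -10) - B(136) = (-5 + 25)*(-5 - 2 - 1*(-10)) - 1*25 = 20*(-5 - 2 + 10) - 25 = 20*3 - 25 = 60 - 25 = 35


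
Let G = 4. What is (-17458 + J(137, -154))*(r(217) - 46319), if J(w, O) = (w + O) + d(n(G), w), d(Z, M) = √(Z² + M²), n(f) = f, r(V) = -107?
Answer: 811294350 - 789242*√65 ≈ 8.0493e+8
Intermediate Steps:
d(Z, M) = √(M² + Z²)
J(w, O) = O + w + √(16 + w²) (J(w, O) = (w + O) + √(w² + 4²) = (O + w) + √(w² + 16) = (O + w) + √(16 + w²) = O + w + √(16 + w²))
(-17458 + J(137, -154))*(r(217) - 46319) = (-17458 + (-154 + 137 + √(16 + 137²)))*(-107 - 46319) = (-17458 + (-154 + 137 + √(16 + 18769)))*(-46426) = (-17458 + (-154 + 137 + √18785))*(-46426) = (-17458 + (-154 + 137 + 17*√65))*(-46426) = (-17458 + (-17 + 17*√65))*(-46426) = (-17475 + 17*√65)*(-46426) = 811294350 - 789242*√65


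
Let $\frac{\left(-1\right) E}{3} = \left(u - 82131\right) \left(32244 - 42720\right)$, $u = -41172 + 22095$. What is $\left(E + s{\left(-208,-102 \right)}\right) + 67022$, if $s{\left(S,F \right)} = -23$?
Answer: $-3180698025$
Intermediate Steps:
$u = -19077$
$E = -3180765024$ ($E = - 3 \left(-19077 - 82131\right) \left(32244 - 42720\right) = - 3 \left(\left(-101208\right) \left(-10476\right)\right) = \left(-3\right) 1060255008 = -3180765024$)
$\left(E + s{\left(-208,-102 \right)}\right) + 67022 = \left(-3180765024 - 23\right) + 67022 = -3180765047 + 67022 = -3180698025$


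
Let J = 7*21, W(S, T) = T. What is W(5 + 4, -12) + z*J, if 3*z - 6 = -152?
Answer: -7166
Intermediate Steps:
z = -146/3 (z = 2 + (⅓)*(-152) = 2 - 152/3 = -146/3 ≈ -48.667)
J = 147
W(5 + 4, -12) + z*J = -12 - 146/3*147 = -12 - 7154 = -7166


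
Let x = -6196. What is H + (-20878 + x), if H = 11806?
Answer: -15268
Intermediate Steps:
H + (-20878 + x) = 11806 + (-20878 - 6196) = 11806 - 27074 = -15268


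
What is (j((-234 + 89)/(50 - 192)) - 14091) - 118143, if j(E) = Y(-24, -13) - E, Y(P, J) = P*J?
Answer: -18733069/142 ≈ -1.3192e+5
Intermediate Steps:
Y(P, J) = J*P
j(E) = 312 - E (j(E) = -13*(-24) - E = 312 - E)
(j((-234 + 89)/(50 - 192)) - 14091) - 118143 = ((312 - (-234 + 89)/(50 - 192)) - 14091) - 118143 = ((312 - (-145)/(-142)) - 14091) - 118143 = ((312 - (-145)*(-1)/142) - 14091) - 118143 = ((312 - 1*145/142) - 14091) - 118143 = ((312 - 145/142) - 14091) - 118143 = (44159/142 - 14091) - 118143 = -1956763/142 - 118143 = -18733069/142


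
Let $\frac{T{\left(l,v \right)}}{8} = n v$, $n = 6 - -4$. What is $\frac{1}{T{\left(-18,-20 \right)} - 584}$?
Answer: $- \frac{1}{2184} \approx -0.00045788$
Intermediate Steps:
$n = 10$ ($n = 6 + 4 = 10$)
$T{\left(l,v \right)} = 80 v$ ($T{\left(l,v \right)} = 8 \cdot 10 v = 80 v$)
$\frac{1}{T{\left(-18,-20 \right)} - 584} = \frac{1}{80 \left(-20\right) - 584} = \frac{1}{-1600 - 584} = \frac{1}{-2184} = - \frac{1}{2184}$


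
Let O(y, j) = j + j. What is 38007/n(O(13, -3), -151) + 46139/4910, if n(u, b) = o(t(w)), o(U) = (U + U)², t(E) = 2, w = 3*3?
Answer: 93676297/39280 ≈ 2384.8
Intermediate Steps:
w = 9
O(y, j) = 2*j
o(U) = 4*U² (o(U) = (2*U)² = 4*U²)
n(u, b) = 16 (n(u, b) = 4*2² = 4*4 = 16)
38007/n(O(13, -3), -151) + 46139/4910 = 38007/16 + 46139/4910 = 93676297/39280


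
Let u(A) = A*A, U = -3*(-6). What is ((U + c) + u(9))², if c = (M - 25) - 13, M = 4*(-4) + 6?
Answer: 2601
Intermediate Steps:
U = 18
u(A) = A²
M = -10 (M = -16 + 6 = -10)
c = -48 (c = (-10 - 25) - 13 = -35 - 13 = -48)
((U + c) + u(9))² = ((18 - 48) + 9²)² = (-30 + 81)² = 51² = 2601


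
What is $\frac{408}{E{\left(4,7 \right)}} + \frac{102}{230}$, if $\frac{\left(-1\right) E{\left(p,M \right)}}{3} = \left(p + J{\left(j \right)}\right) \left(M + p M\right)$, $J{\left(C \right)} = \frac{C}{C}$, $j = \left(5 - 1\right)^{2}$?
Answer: $- \frac{1343}{4025} \approx -0.33366$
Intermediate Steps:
$j = 16$ ($j = 4^{2} = 16$)
$J{\left(C \right)} = 1$
$E{\left(p,M \right)} = - 3 \left(1 + p\right) \left(M + M p\right)$ ($E{\left(p,M \right)} = - 3 \left(p + 1\right) \left(M + p M\right) = - 3 \left(1 + p\right) \left(M + M p\right)$)
$\frac{408}{E{\left(4,7 \right)}} + \frac{102}{230} = \frac{408}{\left(-3\right) 7 \left(1 + 4^{2} + 2 \cdot 4\right)} + \frac{102}{230} = \frac{408}{\left(-3\right) 7 \left(1 + 16 + 8\right)} + 102 \cdot \frac{1}{230} = \frac{408}{\left(-3\right) 7 \cdot 25} + \frac{51}{115} = \frac{408}{-525} + \frac{51}{115} = 408 \left(- \frac{1}{525}\right) + \frac{51}{115} = - \frac{136}{175} + \frac{51}{115} = - \frac{1343}{4025}$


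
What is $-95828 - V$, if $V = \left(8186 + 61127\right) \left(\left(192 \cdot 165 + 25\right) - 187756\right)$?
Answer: $10816267135$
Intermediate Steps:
$V = -10816362963$ ($V = 69313 \left(\left(31680 + 25\right) - 187756\right) = 69313 \left(31705 - 187756\right) = 69313 \left(-156051\right) = -10816362963$)
$-95828 - V = -95828 - -10816362963 = -95828 + 10816362963 = 10816267135$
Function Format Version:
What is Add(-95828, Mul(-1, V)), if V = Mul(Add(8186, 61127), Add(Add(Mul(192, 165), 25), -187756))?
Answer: 10816267135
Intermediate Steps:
V = -10816362963 (V = Mul(69313, Add(Add(31680, 25), -187756)) = Mul(69313, Add(31705, -187756)) = Mul(69313, -156051) = -10816362963)
Add(-95828, Mul(-1, V)) = Add(-95828, Mul(-1, -10816362963)) = Add(-95828, 10816362963) = 10816267135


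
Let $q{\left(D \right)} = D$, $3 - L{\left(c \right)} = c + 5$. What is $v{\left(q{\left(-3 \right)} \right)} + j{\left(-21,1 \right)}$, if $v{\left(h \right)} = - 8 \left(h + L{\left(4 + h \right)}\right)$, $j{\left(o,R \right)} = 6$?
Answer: $54$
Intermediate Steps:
$L{\left(c \right)} = -2 - c$ ($L{\left(c \right)} = 3 - \left(c + 5\right) = 3 - \left(5 + c\right) = -2 - c$)
$v{\left(h \right)} = 48$ ($v{\left(h \right)} = - 8 \left(h - \left(6 + h\right)\right) = \left(-8\right) \left(-6\right) = 48$)
$v{\left(q{\left(-3 \right)} \right)} + j{\left(-21,1 \right)} = 48 + 6 = 54$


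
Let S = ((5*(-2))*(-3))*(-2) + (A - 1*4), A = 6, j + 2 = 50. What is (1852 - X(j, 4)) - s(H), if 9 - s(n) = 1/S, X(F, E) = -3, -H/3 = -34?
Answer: 107067/58 ≈ 1846.0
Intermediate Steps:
H = 102 (H = -3*(-34) = 102)
j = 48 (j = -2 + 50 = 48)
S = -58 (S = ((5*(-2))*(-3))*(-2) + (6 - 1*4) = -10*(-3)*(-2) + (6 - 4) = 30*(-2) + 2 = -60 + 2 = -58)
s(n) = 523/58 (s(n) = 9 - 1/(-58) = 9 - 1*(-1/58) = 9 + 1/58 = 523/58)
(1852 - X(j, 4)) - s(H) = (1852 - 1*(-3)) - 1*523/58 = (1852 + 3) - 523/58 = 1855 - 523/58 = 107067/58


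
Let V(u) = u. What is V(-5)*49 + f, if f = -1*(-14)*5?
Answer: -175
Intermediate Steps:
f = 70 (f = 14*5 = 70)
V(-5)*49 + f = -5*49 + 70 = -245 + 70 = -175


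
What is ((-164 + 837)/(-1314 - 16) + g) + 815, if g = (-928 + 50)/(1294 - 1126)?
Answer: 6457957/7980 ≈ 809.27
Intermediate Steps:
g = -439/84 (g = -878/168 = -878*1/168 = -439/84 ≈ -5.2262)
((-164 + 837)/(-1314 - 16) + g) + 815 = ((-164 + 837)/(-1314 - 16) - 439/84) + 815 = (673/(-1330) - 439/84) + 815 = (673*(-1/1330) - 439/84) + 815 = (-673/1330 - 439/84) + 815 = -45743/7980 + 815 = 6457957/7980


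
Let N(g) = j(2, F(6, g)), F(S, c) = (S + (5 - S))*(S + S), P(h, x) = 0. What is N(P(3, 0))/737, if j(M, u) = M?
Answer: 2/737 ≈ 0.0027137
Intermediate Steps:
F(S, c) = 10*S (F(S, c) = 5*(2*S) = 10*S)
N(g) = 2
N(P(3, 0))/737 = 2/737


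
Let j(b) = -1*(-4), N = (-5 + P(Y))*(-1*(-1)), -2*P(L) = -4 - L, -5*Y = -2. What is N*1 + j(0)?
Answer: 6/5 ≈ 1.2000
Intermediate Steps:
Y = ⅖ (Y = -⅕*(-2) = ⅖ ≈ 0.40000)
P(L) = 2 + L/2 (P(L) = -(-4 - L)/2 = 2 + L/2)
N = -14/5 (N = (-5 + (2 + (½)*(⅖)))*(-1*(-1)) = (-5 + (2 + ⅕))*1 = (-5 + 11/5)*1 = -14/5*1 = -14/5 ≈ -2.8000)
j(b) = 4
N*1 + j(0) = -14/5*1 + 4 = -14/5 + 4 = 6/5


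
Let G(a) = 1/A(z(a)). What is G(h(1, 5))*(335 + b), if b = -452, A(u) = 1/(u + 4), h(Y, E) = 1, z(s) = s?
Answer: -585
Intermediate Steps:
A(u) = 1/(4 + u)
G(a) = 4 + a (G(a) = 1/(1/(4 + a)) = 4 + a)
G(h(1, 5))*(335 + b) = (4 + 1)*(335 - 452) = 5*(-117) = -585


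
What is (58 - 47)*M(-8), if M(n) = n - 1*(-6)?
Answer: -22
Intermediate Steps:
M(n) = 6 + n (M(n) = n + 6 = 6 + n)
(58 - 47)*M(-8) = (58 - 47)*(6 - 8) = 11*(-2) = -22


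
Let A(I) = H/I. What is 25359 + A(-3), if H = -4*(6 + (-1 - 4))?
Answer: 76081/3 ≈ 25360.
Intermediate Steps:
H = -4 (H = -4*(6 - 5) = -4*1 = -4)
A(I) = -4/I
25359 + A(-3) = 25359 - 4/(-3) = 25359 - 4*(-⅓) = 25359 + 4/3 = 76081/3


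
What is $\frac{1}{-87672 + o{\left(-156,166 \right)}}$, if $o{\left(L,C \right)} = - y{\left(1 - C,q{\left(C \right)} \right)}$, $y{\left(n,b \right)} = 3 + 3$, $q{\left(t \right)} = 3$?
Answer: $- \frac{1}{87678} \approx -1.1405 \cdot 10^{-5}$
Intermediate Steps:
$y{\left(n,b \right)} = 6$
$o{\left(L,C \right)} = -6$ ($o{\left(L,C \right)} = \left(-1\right) 6 = -6$)
$\frac{1}{-87672 + o{\left(-156,166 \right)}} = \frac{1}{-87672 - 6} = \frac{1}{-87678} = - \frac{1}{87678}$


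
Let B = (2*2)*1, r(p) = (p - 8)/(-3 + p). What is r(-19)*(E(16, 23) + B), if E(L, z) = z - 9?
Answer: 243/11 ≈ 22.091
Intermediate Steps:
r(p) = (-8 + p)/(-3 + p)
E(L, z) = -9 + z
B = 4 (B = 4*1 = 4)
r(-19)*(E(16, 23) + B) = ((-8 - 19)/(-3 - 19))*((-9 + 23) + 4) = (-27/(-22))*(14 + 4) = -1/22*(-27)*18 = (27/22)*18 = 243/11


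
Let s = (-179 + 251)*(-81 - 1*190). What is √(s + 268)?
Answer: 2*I*√4811 ≈ 138.72*I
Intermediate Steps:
s = -19512 (s = 72*(-81 - 190) = 72*(-271) = -19512)
√(s + 268) = √(-19512 + 268) = √(-19244) = 2*I*√4811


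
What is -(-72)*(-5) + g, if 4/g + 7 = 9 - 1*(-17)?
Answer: -6836/19 ≈ -359.79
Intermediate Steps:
g = 4/19 (g = 4/(-7 + (9 - 1*(-17))) = 4/(-7 + (9 + 17)) = 4/(-7 + 26) = 4/19 ≈ 0.21053)
-(-72)*(-5) + g = -(-72)*(-5) + 4/19 = -24*15 + 4/19 = -360 + 4/19 = -6836/19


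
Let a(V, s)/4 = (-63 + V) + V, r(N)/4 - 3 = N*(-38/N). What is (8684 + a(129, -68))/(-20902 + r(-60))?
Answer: -676/1503 ≈ -0.44977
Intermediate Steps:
r(N) = -140 (r(N) = 12 + 4*(N*(-38/N)) = 12 + 4*(-38) = 12 - 152 = -140)
a(V, s) = -252 + 8*V (a(V, s) = 4*((-63 + V) + V) = 4*(-63 + 2*V) = -252 + 8*V)
(8684 + a(129, -68))/(-20902 + r(-60)) = (8684 + (-252 + 8*129))/(-20902 - 140) = (8684 + (-252 + 1032))/(-21042) = (8684 + 780)*(-1/21042) = 9464*(-1/21042) = -676/1503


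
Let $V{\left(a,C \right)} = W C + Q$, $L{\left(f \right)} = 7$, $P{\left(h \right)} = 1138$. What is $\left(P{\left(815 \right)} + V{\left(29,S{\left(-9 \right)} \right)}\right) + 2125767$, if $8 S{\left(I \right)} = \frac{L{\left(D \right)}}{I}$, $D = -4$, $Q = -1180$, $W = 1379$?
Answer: $\frac{153042547}{72} \approx 2.1256 \cdot 10^{6}$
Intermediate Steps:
$S{\left(I \right)} = \frac{7}{8 I}$ ($S{\left(I \right)} = \frac{7 \frac{1}{I}}{8} = \frac{7}{8 I}$)
$V{\left(a,C \right)} = -1180 + 1379 C$ ($V{\left(a,C \right)} = 1379 C - 1180 = -1180 + 1379 C$)
$\left(P{\left(815 \right)} + V{\left(29,S{\left(-9 \right)} \right)}\right) + 2125767 = \left(1138 - \left(1180 - 1379 \frac{7}{8 \left(-9\right)}\right)\right) + 2125767 = \left(1138 - \left(1180 - 1379 \cdot \frac{7}{8} \left(- \frac{1}{9}\right)\right)\right) + 2125767 = \left(1138 + \left(-1180 + 1379 \left(- \frac{7}{72}\right)\right)\right) + 2125767 = \left(1138 - \frac{94613}{72}\right) + 2125767 = - \frac{12677}{72} + 2125767 = \frac{153042547}{72}$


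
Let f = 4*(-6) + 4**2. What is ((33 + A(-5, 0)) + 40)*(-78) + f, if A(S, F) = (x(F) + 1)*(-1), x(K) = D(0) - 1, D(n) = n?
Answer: -5702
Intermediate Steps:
x(K) = -1 (x(K) = 0 - 1 = -1)
f = -8 (f = -24 + 16 = -8)
A(S, F) = 0 (A(S, F) = (-1 + 1)*(-1) = 0*(-1) = 0)
((33 + A(-5, 0)) + 40)*(-78) + f = ((33 + 0) + 40)*(-78) - 8 = (33 + 40)*(-78) - 8 = 73*(-78) - 8 = -5694 - 8 = -5702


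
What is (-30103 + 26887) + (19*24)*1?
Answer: -2760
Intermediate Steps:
(-30103 + 26887) + (19*24)*1 = -3216 + 456*1 = -3216 + 456 = -2760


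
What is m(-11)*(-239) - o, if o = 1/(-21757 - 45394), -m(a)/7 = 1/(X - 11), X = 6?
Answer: -112343618/335755 ≈ -334.60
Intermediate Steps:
m(a) = 7/5 (m(a) = -7/(6 - 11) = -7/(-5) = -7*(-⅕) = 7/5)
o = -1/67151 (o = 1/(-67151) = -1/67151 ≈ -1.4892e-5)
m(-11)*(-239) - o = (7/5)*(-239) - 1*(-1/67151) = -1673/5 + 1/67151 = -112343618/335755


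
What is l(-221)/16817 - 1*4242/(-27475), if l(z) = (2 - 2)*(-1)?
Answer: 606/3925 ≈ 0.15439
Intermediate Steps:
l(z) = 0 (l(z) = 0*(-1) = 0)
l(-221)/16817 - 1*4242/(-27475) = 0/16817 - 1*4242/(-27475) = 0*(1/16817) - 4242*(-1/27475) = 0 + 606/3925 = 606/3925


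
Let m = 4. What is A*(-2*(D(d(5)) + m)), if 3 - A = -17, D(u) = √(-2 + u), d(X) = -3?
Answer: -160 - 40*I*√5 ≈ -160.0 - 89.443*I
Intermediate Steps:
A = 20 (A = 3 - 1*(-17) = 3 + 17 = 20)
A*(-2*(D(d(5)) + m)) = 20*(-2*(√(-2 - 3) + 4)) = 20*(-2*(√(-5) + 4)) = 20*(-2*(I*√5 + 4)) = 20*(-2*(4 + I*√5)) = 20*(-8 - 2*I*√5) = -160 - 40*I*√5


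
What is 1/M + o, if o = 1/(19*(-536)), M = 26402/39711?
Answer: 202195211/134438984 ≈ 1.5040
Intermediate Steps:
M = 26402/39711 (M = 26402*(1/39711) = 26402/39711 ≈ 0.66485)
o = -1/10184 (o = 1/(-10184) = -1/10184 ≈ -9.8193e-5)
1/M + o = 1/(26402/39711) - 1/10184 = 39711/26402 - 1/10184 = 202195211/134438984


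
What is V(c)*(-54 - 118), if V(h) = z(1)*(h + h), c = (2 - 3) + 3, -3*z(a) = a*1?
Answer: 688/3 ≈ 229.33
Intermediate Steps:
z(a) = -a/3
c = 2 (c = -1 + 3 = 2)
V(h) = -2*h/3 (V(h) = (-⅓*1)*(h + h) = -2*h/3)
V(c)*(-54 - 118) = (-⅔*2)*(-54 - 118) = -4/3*(-172) = 688/3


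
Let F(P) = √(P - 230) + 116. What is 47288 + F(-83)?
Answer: 47404 + I*√313 ≈ 47404.0 + 17.692*I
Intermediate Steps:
F(P) = 116 + √(-230 + P) (F(P) = √(-230 + P) + 116 = 116 + √(-230 + P))
47288 + F(-83) = 47288 + (116 + √(-230 - 83)) = 47288 + (116 + √(-313)) = 47288 + (116 + I*√313) = 47404 + I*√313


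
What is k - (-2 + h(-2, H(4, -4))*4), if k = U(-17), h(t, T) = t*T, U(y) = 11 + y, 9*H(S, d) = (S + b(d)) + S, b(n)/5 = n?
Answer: -44/3 ≈ -14.667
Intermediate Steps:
b(n) = 5*n
H(S, d) = 2*S/9 + 5*d/9 (H(S, d) = ((S + 5*d) + S)/9 = (2*S + 5*d)/9 = 2*S/9 + 5*d/9)
h(t, T) = T*t
k = -6 (k = 11 - 17 = -6)
k - (-2 + h(-2, H(4, -4))*4) = -6 - (-2 + (((2/9)*4 + (5/9)*(-4))*(-2))*4) = -6 - (-2 + ((8/9 - 20/9)*(-2))*4) = -6 - (-2 - 4/3*(-2)*4) = -6 - (-2 + (8/3)*4) = -6 - (-2 + 32/3) = -6 - 1*26/3 = -6 - 26/3 = -44/3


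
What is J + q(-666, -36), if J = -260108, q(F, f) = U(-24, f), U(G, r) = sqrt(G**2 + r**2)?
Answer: -260108 + 12*sqrt(13) ≈ -2.6006e+5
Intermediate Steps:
q(F, f) = sqrt(576 + f**2) (q(F, f) = sqrt((-24)**2 + f**2) = sqrt(576 + f**2))
J + q(-666, -36) = -260108 + sqrt(576 + (-36)**2) = -260108 + sqrt(576 + 1296) = -260108 + sqrt(1872) = -260108 + 12*sqrt(13)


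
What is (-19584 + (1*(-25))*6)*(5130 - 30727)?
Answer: 505131198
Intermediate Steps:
(-19584 + (1*(-25))*6)*(5130 - 30727) = (-19584 - 25*6)*(-25597) = (-19584 - 150)*(-25597) = -19734*(-25597) = 505131198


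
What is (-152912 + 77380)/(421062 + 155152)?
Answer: -37766/288107 ≈ -0.13108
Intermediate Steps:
(-152912 + 77380)/(421062 + 155152) = -75532/576214 = -75532*1/576214 = -37766/288107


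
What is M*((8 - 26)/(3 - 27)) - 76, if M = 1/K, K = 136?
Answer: -41341/544 ≈ -75.995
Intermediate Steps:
M = 1/136 ≈ 0.0073529
M*((8 - 26)/(3 - 27)) - 76 = ((8 - 26)/(3 - 27))/136 - 76 = (-18/(-24))/136 - 76 = (-18*(-1/24))/136 - 76 = (1/136)*(3/4) - 76 = 3/544 - 76 = -41341/544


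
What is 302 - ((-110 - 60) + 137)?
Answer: 335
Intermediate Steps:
302 - ((-110 - 60) + 137) = 302 - (-170 + 137) = 302 - 1*(-33) = 302 + 33 = 335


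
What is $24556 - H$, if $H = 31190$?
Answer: $-6634$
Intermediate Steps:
$24556 - H = 24556 - 31190 = -6634$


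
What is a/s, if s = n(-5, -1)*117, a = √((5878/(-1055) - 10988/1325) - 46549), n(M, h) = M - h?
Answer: -I*√145578200687779/26168220 ≈ -0.46108*I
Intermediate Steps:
a = I*√145578200687779/55915 (a = √((5878*(-1/1055) - 10988*1/1325) - 46549) = √((-5878/1055 - 10988/1325) - 46549) = √(-3876138/279575 - 46549) = √(-13017812813/279575) = I*√145578200687779/55915 ≈ 215.78*I)
s = -468 (s = (-5 - 1*(-1))*117 = (-5 + 1)*117 = -4*117 = -468)
a/s = (I*√145578200687779/55915)/(-468) = (I*√145578200687779/55915)*(-1/468) = -I*√145578200687779/26168220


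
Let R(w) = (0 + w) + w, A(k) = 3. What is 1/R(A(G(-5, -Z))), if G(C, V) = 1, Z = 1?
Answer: ⅙ ≈ 0.16667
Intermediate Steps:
R(w) = 2*w (R(w) = w + w = 2*w)
1/R(A(G(-5, -Z))) = 1/(2*3) = 1/6 = ⅙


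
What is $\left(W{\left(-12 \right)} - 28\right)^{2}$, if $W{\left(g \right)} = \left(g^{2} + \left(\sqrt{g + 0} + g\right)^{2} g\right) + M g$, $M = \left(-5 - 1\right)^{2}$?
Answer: $2614672 - 2188800 i \sqrt{3} \approx 2.6147 \cdot 10^{6} - 3.7911 \cdot 10^{6} i$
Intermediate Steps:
$M = 36$ ($M = \left(-6\right)^{2} = 36$)
$W{\left(g \right)} = g^{2} + 36 g + g \left(g + \sqrt{g}\right)^{2}$ ($W{\left(g \right)} = \left(g^{2} + \left(\sqrt{g + 0} + g\right)^{2} g\right) + 36 g = \left(g^{2} + \left(\sqrt{g} + g\right)^{2} g\right) + 36 g = \left(g^{2} + \left(g + \sqrt{g}\right)^{2} g\right) + 36 g = \left(g^{2} + g \left(g + \sqrt{g}\right)^{2}\right) + 36 g = g^{2} + 36 g + g \left(g + \sqrt{g}\right)^{2}$)
$\left(W{\left(-12 \right)} - 28\right)^{2} = \left(- 12 \left(36 - 12 + \left(-12 + \sqrt{-12}\right)^{2}\right) - 28\right)^{2} = \left(- 12 \left(36 - 12 + \left(-12 + 2 i \sqrt{3}\right)^{2}\right) - 28\right)^{2} = \left(- 12 \left(24 + \left(-12 + 2 i \sqrt{3}\right)^{2}\right) - 28\right)^{2} = \left(\left(-288 - 12 \left(-12 + 2 i \sqrt{3}\right)^{2}\right) - 28\right)^{2} = \left(-316 - 12 \left(-12 + 2 i \sqrt{3}\right)^{2}\right)^{2}$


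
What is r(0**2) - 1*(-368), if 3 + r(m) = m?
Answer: 365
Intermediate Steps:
r(m) = -3 + m
r(0**2) - 1*(-368) = (-3 + 0**2) - 1*(-368) = (-3 + 0) + 368 = -3 + 368 = 365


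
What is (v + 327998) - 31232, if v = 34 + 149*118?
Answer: 314382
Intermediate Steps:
v = 17616 (v = 34 + 17582 = 17616)
(v + 327998) - 31232 = (17616 + 327998) - 31232 = 345614 - 31232 = 314382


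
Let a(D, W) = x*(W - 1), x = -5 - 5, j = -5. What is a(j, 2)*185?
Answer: -1850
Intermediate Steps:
x = -10
a(D, W) = 10 - 10*W (a(D, W) = -10*(W - 1) = -10*(-1 + W) = 10 - 10*W)
a(j, 2)*185 = (10 - 10*2)*185 = (10 - 20)*185 = -10*185 = -1850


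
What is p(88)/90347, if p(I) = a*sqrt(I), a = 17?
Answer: 34*sqrt(22)/90347 ≈ 0.0017651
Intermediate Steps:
p(I) = 17*sqrt(I)
p(88)/90347 = (17*sqrt(88))/90347 = (17*(2*sqrt(22)))*(1/90347) = (34*sqrt(22))*(1/90347) = 34*sqrt(22)/90347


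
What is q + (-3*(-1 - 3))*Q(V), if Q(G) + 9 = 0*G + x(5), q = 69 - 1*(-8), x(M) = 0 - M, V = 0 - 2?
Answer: -91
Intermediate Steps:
V = -2
x(M) = -M
q = 77 (q = 69 + 8 = 77)
Q(G) = -14 (Q(G) = -9 + (0*G - 1*5) = -9 + (0 - 5) = -9 - 5 = -14)
q + (-3*(-1 - 3))*Q(V) = 77 - 3*(-1 - 3)*(-14) = 77 - 3*(-4)*(-14) = 77 + 12*(-14) = 77 - 168 = -91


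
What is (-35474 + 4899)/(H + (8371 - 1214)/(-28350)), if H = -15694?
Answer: 866801250/444932057 ≈ 1.9482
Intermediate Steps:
(-35474 + 4899)/(H + (8371 - 1214)/(-28350)) = (-35474 + 4899)/(-15694 + (8371 - 1214)/(-28350)) = -30575/(-15694 + 7157*(-1/28350)) = -30575/(-15694 - 7157/28350) = -30575/(-444932057/28350) = -30575*(-28350/444932057) = 866801250/444932057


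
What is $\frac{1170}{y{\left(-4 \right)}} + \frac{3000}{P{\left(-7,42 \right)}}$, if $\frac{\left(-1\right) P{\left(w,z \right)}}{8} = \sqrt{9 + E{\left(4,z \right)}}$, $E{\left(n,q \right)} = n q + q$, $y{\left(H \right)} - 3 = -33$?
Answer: $-39 - \frac{125 \sqrt{219}}{73} \approx -64.34$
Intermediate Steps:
$y{\left(H \right)} = -30$ ($y{\left(H \right)} = 3 - 33 = -30$)
$E{\left(n,q \right)} = q + n q$
$P{\left(w,z \right)} = - 8 \sqrt{9 + 5 z}$ ($P{\left(w,z \right)} = - 8 \sqrt{9 + z \left(1 + 4\right)} = - 8 \sqrt{9 + z 5} = - 8 \sqrt{9 + 5 z}$)
$\frac{1170}{y{\left(-4 \right)}} + \frac{3000}{P{\left(-7,42 \right)}} = \frac{1170}{-30} + \frac{3000}{\left(-8\right) \sqrt{9 + 5 \cdot 42}} = 1170 \left(- \frac{1}{30}\right) + \frac{3000}{\left(-8\right) \sqrt{9 + 210}} = -39 + \frac{3000}{\left(-8\right) \sqrt{219}} = -39 + 3000 \left(- \frac{\sqrt{219}}{1752}\right) = -39 - \frac{125 \sqrt{219}}{73}$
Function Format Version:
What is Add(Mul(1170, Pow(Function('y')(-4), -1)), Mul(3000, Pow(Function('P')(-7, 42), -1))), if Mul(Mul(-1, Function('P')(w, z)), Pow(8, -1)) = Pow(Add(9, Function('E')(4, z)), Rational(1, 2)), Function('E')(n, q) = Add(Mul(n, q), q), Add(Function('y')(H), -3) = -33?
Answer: Add(-39, Mul(Rational(-125, 73), Pow(219, Rational(1, 2)))) ≈ -64.340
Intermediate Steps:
Function('y')(H) = -30 (Function('y')(H) = Add(3, -33) = -30)
Function('E')(n, q) = Add(q, Mul(n, q))
Function('P')(w, z) = Mul(-8, Pow(Add(9, Mul(5, z)), Rational(1, 2))) (Function('P')(w, z) = Mul(-8, Pow(Add(9, Mul(z, Add(1, 4))), Rational(1, 2))) = Mul(-8, Pow(Add(9, Mul(z, 5)), Rational(1, 2))) = Mul(-8, Pow(Add(9, Mul(5, z)), Rational(1, 2))))
Add(Mul(1170, Pow(Function('y')(-4), -1)), Mul(3000, Pow(Function('P')(-7, 42), -1))) = Add(Mul(1170, Pow(-30, -1)), Mul(3000, Pow(Mul(-8, Pow(Add(9, Mul(5, 42)), Rational(1, 2))), -1))) = Add(Mul(1170, Rational(-1, 30)), Mul(3000, Pow(Mul(-8, Pow(Add(9, 210), Rational(1, 2))), -1))) = Add(-39, Mul(3000, Pow(Mul(-8, Pow(219, Rational(1, 2))), -1))) = Add(-39, Mul(3000, Mul(Rational(-1, 1752), Pow(219, Rational(1, 2))))) = Add(-39, Mul(Rational(-125, 73), Pow(219, Rational(1, 2))))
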